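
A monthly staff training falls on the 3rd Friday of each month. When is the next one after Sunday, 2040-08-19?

August 2040 starts on a Wednesday; its first Friday is the 3rd, so the 3rd Friday is the 17th — 2040-08-17.
That is not after 2040-08-19, so look at September 2040.
September 2040 starts on a Saturday; its first Friday is the 7th, so the 3rd Friday is the 21st — 2040-09-21.

2040-09-21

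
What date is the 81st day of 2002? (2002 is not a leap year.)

January has 31 days (81 − 31 = 50 remain).
February has 28 days (50 − 28 = 22 remain).
22 into March → March 22.

22 March 2002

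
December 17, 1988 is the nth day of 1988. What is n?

352

Days in months before December: 31 + 29 + 31 + 30 + 31 + 30 + 31 + 31 + 30 + 31 + 30 = 335.
Plus 17 days into December → day 352.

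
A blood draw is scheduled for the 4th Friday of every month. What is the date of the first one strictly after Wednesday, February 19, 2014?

February 28, 2014

February 2014 starts on a Saturday; its first Friday is the 7th, so the 4th Friday is the 28th — February 28, 2014.
February 28, 2014 is after February 19, 2014, so that is the next one.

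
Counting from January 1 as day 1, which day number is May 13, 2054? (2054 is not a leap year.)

133

Days in months before May: 31 + 28 + 31 + 30 = 120.
Plus 13 days into May → day 133.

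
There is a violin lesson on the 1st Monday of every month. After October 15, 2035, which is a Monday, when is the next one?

November 5, 2035

October 2035 starts on a Monday, so its 1st Monday is October 1, 2035.
That is not after October 15, 2035, so look at November 2035.
November 2035 starts on a Thursday, so its 1st Monday is November 5, 2035 (4 days in).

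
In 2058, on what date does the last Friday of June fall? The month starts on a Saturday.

June 2058 begins on a Saturday, so the first Friday is June 7 (6 days later).
June 2058 has 30 days. Adding weeks: 7, 14, 21, 28 — the last one ≤ 30 is the 28th.

June 28, 2058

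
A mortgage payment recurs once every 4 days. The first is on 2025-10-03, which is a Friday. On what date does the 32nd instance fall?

The 32nd occurrence is 31 intervals after the first: 31 × 4 = 124 days after 2025-10-03.
October has 31 days — 28 days to the end of October leaves 96.
November has 30 days (66 left).
December has 31 days (35 left).
January has 31 days (4 left).
4 days into February → 2026-02-04.

2026-02-04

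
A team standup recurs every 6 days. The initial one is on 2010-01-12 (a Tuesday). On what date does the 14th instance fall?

2010-03-31

The 14th occurrence is 13 intervals after the first: 13 × 6 = 78 days after 2010-01-12.
January has 31 days — 19 days to the end of January leaves 59.
February has 28 days (31 left).
31 days into March → 2010-03-31.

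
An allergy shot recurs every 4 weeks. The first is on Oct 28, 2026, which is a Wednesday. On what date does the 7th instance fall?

Apr 14, 2027

The 7th occurrence is 6 intervals after the first: 6 × 28 = 168 days after Oct 28, 2026.
Oct has 31 days — 3 days to the end of Oct leaves 165.
Nov has 30 days (135 left).
Dec has 31 days (104 left).
Jan has 31 days (73 left).
Feb has 28 days (45 left).
Mar has 31 days (14 left).
14 days into Apr → Apr 14, 2027.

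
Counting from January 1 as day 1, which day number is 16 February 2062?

Days in months before February: 31 = 31.
Plus 16 days into February → day 47.

47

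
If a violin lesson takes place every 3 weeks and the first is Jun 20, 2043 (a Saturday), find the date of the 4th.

The 4th occurrence is 3 intervals after the first: 3 × 21 = 63 days after Jun 20, 2043.
Jun has 30 days — 10 days to the end of Jun leaves 53.
Jul has 31 days (22 left).
22 days into Aug → Aug 22, 2043.

Aug 22, 2043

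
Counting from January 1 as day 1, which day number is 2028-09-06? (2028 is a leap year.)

Days in months before September: 31 + 29 + 31 + 30 + 31 + 30 + 31 + 31 = 244.
Plus 6 days into September → day 250.

250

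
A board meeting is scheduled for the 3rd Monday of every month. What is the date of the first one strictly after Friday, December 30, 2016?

December 2016 starts on a Thursday; its first Monday is the 5th, so the 3rd Monday is the 19th — December 19, 2016.
That is not after December 30, 2016, so look at January 2017.
January 2017 starts on a Sunday; its first Monday is the 2nd, so the 3rd Monday is the 16th — January 16, 2017.

January 16, 2017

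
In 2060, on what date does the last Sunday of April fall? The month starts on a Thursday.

April 2060 begins on a Thursday, so the first Sunday is April 4 (3 days later).
April 2060 has 30 days. Adding weeks: 4, 11, 18, 25 — the last one ≤ 30 is the 25th.

April 25, 2060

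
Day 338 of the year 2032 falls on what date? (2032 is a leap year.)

January has 31 days (338 − 31 = 307 remain).
February has 29 days (307 − 29 = 278 remain).
March has 31 days (278 − 31 = 247 remain).
April has 30 days (247 − 30 = 217 remain).
May has 31 days (217 − 31 = 186 remain).
June has 30 days (186 − 30 = 156 remain).
July has 31 days (156 − 31 = 125 remain).
August has 31 days (125 − 31 = 94 remain).
September has 30 days (94 − 30 = 64 remain).
October has 31 days (64 − 31 = 33 remain).
November has 30 days (33 − 30 = 3 remain).
3 into December → December 3.

2032-12-03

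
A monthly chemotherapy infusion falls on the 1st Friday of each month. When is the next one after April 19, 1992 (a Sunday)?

April 1992 starts on a Wednesday, so its 1st Friday is April 3, 1992 (2 days in).
That is not after April 19, 1992, so look at May 1992.
May 1992 starts on a Friday, so its 1st Friday is May 1, 1992.

May 1, 1992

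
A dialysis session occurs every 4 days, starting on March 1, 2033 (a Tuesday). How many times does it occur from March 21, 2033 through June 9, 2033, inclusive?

Occurrences land 4·i days after March 1, 2033 for i = 0, 1, 2, …
March 21, 2033 is 20 days after the start; 20 ÷ 4 = 5 remainder 0. First occurrence in the window: #6 on March 21, 2033 (5×4 = 20 days in).
June 9, 2033 is 100 days after the start; 100 ÷ 4 = 25 remainder 0. Last occurrence in the window: #26 on June 9, 2033.
Occurrences #6 through #26: 21 in total.

21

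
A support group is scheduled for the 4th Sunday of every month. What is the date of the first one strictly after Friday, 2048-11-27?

2048-12-27

November 2048 starts on a Sunday; its first Sunday is the 1st, so the 4th Sunday is the 22nd — 2048-11-22.
That is not after 2048-11-27, so look at December 2048.
December 2048 starts on a Tuesday; its first Sunday is the 6th, so the 4th Sunday is the 27th — 2048-12-27.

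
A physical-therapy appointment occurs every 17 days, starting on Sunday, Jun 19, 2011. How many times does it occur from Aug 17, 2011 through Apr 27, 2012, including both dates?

15

Occurrences land 17·i days after Jun 19, 2011 for i = 0, 1, 2, …
Aug 17, 2011 is 59 days after the start; 59 ÷ 17 = 3 remainder 8; since the remainder is 8, round up to i = 4. First occurrence in the window: #5 on Aug 26, 2011 (4×17 = 68 days in).
Apr 27, 2012 is 313 days after the start; 313 ÷ 17 = 18 remainder 7. Last occurrence in the window: #19 on Apr 20, 2012.
Occurrences #5 through #19: 15 in total.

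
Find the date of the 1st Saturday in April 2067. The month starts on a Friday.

April 2067 begins on a Friday, so the first Saturday is April 2 (1 day later).

April 2, 2067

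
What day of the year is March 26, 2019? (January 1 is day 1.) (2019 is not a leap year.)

Days in months before March: 31 + 28 = 59.
Plus 26 days into March → day 85.

85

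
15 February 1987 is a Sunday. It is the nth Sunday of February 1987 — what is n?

Day 15 falls in week ⌈15/7⌉ of the month.
Days 1–7 hold the 1st Sunday, 8–14 the 2nd, 15–21 the 3rd, 22–28 the 4th, 29–31 the 5th.
15 is in the range for the 3rd.

3rd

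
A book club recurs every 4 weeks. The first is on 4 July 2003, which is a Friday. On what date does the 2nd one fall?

1 August 2003

The 2nd occurrence is 1 interval after the first: 1 × 28 = 28 days after 4 July 2003.
July has 31 days — 27 days to the end of July leaves 1.
1 day into August → 1 August 2003.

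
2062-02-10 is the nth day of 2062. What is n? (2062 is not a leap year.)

41

Days in months before February: 31 = 31.
Plus 10 days into February → day 41.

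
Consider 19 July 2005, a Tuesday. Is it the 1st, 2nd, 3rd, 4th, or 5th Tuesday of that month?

3rd

Day 19 falls in week ⌈19/7⌉ of the month.
Days 1–7 hold the 1st Tuesday, 8–14 the 2nd, 15–21 the 3rd, 22–28 the 4th, 29–31 the 5th.
19 is in the range for the 3rd.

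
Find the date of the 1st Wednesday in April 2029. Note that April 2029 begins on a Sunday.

4 April 2029

April 2029 begins on a Sunday, so the first Wednesday is April 4 (3 days later).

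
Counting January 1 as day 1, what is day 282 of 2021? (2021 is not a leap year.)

2021-10-09

January has 31 days (282 − 31 = 251 remain).
February has 28 days (251 − 28 = 223 remain).
March has 31 days (223 − 31 = 192 remain).
April has 30 days (192 − 30 = 162 remain).
May has 31 days (162 − 31 = 131 remain).
June has 30 days (131 − 30 = 101 remain).
July has 31 days (101 − 31 = 70 remain).
August has 31 days (70 − 31 = 39 remain).
September has 30 days (39 − 30 = 9 remain).
9 into October → October 9.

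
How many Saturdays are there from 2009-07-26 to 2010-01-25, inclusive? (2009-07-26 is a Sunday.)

26

2009-07-26 is a Sunday; the first Saturday on or after it is 2009-08-01 (6 days later).
From 2009-08-01 to 2010-01-25: 30 + 30 + 31 + 30 + 31 + 25 = 177 days (rest of August, September, October, November, December, January).
177 ÷ 7 = 25 full weeks with remainder 2, so 25 more Saturdays after the first → 26.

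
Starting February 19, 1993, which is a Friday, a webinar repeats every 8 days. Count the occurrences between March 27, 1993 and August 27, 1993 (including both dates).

19

Occurrences land 8·i days after February 19, 1993 for i = 0, 1, 2, …
March 27, 1993 is 36 days after the start; 36 ÷ 8 = 4 remainder 4; since the remainder is 4, round up to i = 5. First occurrence in the window: #6 on March 31, 1993 (5×8 = 40 days in).
August 27, 1993 is 189 days after the start; 189 ÷ 8 = 23 remainder 5. Last occurrence in the window: #24 on August 22, 1993.
Occurrences #6 through #24: 19 in total.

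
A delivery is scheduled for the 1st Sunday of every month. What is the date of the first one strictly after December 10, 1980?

January 4, 1981

December 1980 starts on a Monday, so its 1st Sunday is December 7, 1980 (6 days in).
That is not after December 10, 1980, so look at January 1981.
January 1981 starts on a Thursday, so its 1st Sunday is January 4, 1981 (3 days in).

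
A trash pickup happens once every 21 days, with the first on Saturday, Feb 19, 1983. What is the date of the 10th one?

The 10th occurrence is 9 intervals after the first: 9 × 21 = 189 days after Feb 19, 1983.
Feb has 28 days — 9 days to the end of Feb leaves 180.
Mar has 31 days (149 left).
Apr has 30 days (119 left).
May has 31 days (88 left).
Jun has 30 days (58 left).
Jul has 31 days (27 left).
27 days into Aug → Aug 27, 1983.

Aug 27, 1983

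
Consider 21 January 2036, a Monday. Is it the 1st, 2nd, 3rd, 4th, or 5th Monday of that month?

Day 21 falls in week ⌈21/7⌉ of the month.
Days 1–7 hold the 1st Monday, 8–14 the 2nd, 15–21 the 3rd, 22–28 the 4th, 29–31 the 5th.
21 is in the range for the 3rd.

3rd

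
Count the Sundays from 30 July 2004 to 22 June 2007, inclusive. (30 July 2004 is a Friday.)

30 July 2004 is a Friday; the first Sunday on or after it is 1 August 2004 (2 days later).
From 1 August 2004 to 22 June 2007: 152 + 365 + 365 + 173 = 1055 days (rest of 2004, 2005, 2006, to 22 June 2007 in 2007).
1055 ÷ 7 = 150 full weeks with remainder 5, so 150 more Sundays after the first → 151.

151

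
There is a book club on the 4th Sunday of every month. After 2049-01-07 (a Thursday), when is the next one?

January 2049 starts on a Friday; its first Sunday is the 3rd, so the 4th Sunday is the 24th — 2049-01-24.
2049-01-24 is after 2049-01-07, so that is the next one.

2049-01-24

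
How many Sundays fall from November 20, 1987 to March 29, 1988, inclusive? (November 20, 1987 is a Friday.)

19

November 20, 1987 is a Friday; the first Sunday on or after it is November 22, 1987 (2 days later).
From November 22, 1987 to March 29, 1988: 8 + 31 + 31 + 29 + 29 = 128 days (rest of November, December, January, February, March).
128 ÷ 7 = 18 full weeks with remainder 2, so 18 more Sundays after the first → 19.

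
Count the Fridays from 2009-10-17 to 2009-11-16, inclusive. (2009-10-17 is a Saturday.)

4

2009-10-17 is a Saturday; the first Friday on or after it is 2009-10-23 (6 days later).
From 2009-10-23 to 2009-11-16: 8 + 16 = 24 days (rest of October, November).
24 ÷ 7 = 3 full weeks with remainder 3, so 3 more Fridays after the first → 4.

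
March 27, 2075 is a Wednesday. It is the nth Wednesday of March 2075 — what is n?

Day 27 falls in week ⌈27/7⌉ of the month.
Days 1–7 hold the 1st Wednesday, 8–14 the 2nd, 15–21 the 3rd, 22–28 the 4th, 29–31 the 5th.
27 is in the range for the 4th.

4th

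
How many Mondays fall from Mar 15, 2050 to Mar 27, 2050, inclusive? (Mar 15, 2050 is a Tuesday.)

Mar 15, 2050 is a Tuesday; the first Monday on or after it is Mar 21, 2050 (6 days later).
From Mar 21, 2050 to Mar 27, 2050 is 27 − 21 = 6 days.
6 ÷ 7 = 0 full weeks with remainder 6, so 0 more Mondays after the first → 1.

1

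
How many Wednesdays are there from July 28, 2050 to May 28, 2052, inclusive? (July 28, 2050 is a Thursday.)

July 28, 2050 is a Thursday; the first Wednesday on or after it is August 3, 2050 (6 days later).
From August 3, 2050 to May 28, 2052: 150 + 365 + 149 = 664 days (rest of 2050, 2051, to May 28, 2052 in 2052).
664 ÷ 7 = 94 full weeks with remainder 6, so 94 more Wednesdays after the first → 95.

95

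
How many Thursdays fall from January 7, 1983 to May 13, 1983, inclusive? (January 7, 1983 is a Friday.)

January 7, 1983 is a Friday; the first Thursday on or after it is January 13, 1983 (6 days later).
From January 13, 1983 to May 13, 1983: 18 + 28 + 31 + 30 + 13 = 120 days (rest of January, February, March, April, May).
120 ÷ 7 = 17 full weeks with remainder 1, so 17 more Thursdays after the first → 18.

18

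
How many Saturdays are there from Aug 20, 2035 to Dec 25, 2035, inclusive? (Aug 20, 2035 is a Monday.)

18

Aug 20, 2035 is a Monday; the first Saturday on or after it is Aug 25, 2035 (5 days later).
From Aug 25, 2035 to Dec 25, 2035: 6 + 30 + 31 + 30 + 25 = 122 days (rest of Aug, Sep, Oct, Nov, Dec).
122 ÷ 7 = 17 full weeks with remainder 3, so 17 more Saturdays after the first → 18.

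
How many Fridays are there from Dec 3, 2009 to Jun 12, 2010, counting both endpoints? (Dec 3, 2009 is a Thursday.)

Dec 3, 2009 is a Thursday; the first Friday on or after it is Dec 4, 2009 (1 day later).
From Dec 4, 2009 to Jun 12, 2010: 27 + 31 + 28 + 31 + 30 + 31 + 12 = 190 days (rest of Dec, Jan, Feb, Mar, Apr, May, Jun).
190 ÷ 7 = 27 full weeks with remainder 1, so 27 more Fridays after the first → 28.

28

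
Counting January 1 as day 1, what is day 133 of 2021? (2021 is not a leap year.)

Jan has 31 days (133 − 31 = 102 remain).
Feb has 28 days (102 − 28 = 74 remain).
Mar has 31 days (74 − 31 = 43 remain).
Apr has 30 days (43 − 30 = 13 remain).
13 into May → May 13.

May 13, 2021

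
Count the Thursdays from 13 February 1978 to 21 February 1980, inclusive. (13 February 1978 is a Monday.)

106

13 February 1978 is a Monday; the first Thursday on or after it is 16 February 1978 (3 days later).
From 16 February 1978 to 21 February 1980: 318 + 365 + 52 = 735 days (rest of 1978, 1979, to 21 February 1980 in 1980).
735 ÷ 7 = 105 full weeks with remainder 0, so 105 more Thursdays after the first → 106.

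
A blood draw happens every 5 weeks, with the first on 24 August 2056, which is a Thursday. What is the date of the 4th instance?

7 December 2056

The 4th occurrence is 3 intervals after the first: 3 × 35 = 105 days after 24 August 2056.
August has 31 days — 7 days to the end of August leaves 98.
September has 30 days (68 left).
October has 31 days (37 left).
November has 30 days (7 left).
7 days into December → 7 December 2056.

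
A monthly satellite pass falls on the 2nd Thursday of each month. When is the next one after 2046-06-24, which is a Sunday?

2046-07-12

June 2046 starts on a Friday; its first Thursday is the 7th, so the 2nd Thursday is the 14th — 2046-06-14.
That is not after 2046-06-24, so look at July 2046.
July 2046 starts on a Sunday; its first Thursday is the 5th, so the 2nd Thursday is the 12th — 2046-07-12.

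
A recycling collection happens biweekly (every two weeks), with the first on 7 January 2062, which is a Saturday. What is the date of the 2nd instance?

The 2nd occurrence is 1 interval after the first: 1 × 14 = 14 days after 7 January 2062.
14 days later is 21 January 2062.

21 January 2062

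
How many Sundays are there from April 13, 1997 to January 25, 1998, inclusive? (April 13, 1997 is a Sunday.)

April 13, 1997 is a Sunday; the first Sunday on or after it is April 13, 1997.
From April 13, 1997 to January 25, 1998: 17 + 31 + 30 + 31 + 31 + 30 + 31 + 30 + 31 + 25 = 287 days (rest of April, May, June, July, August, September, October, November, December, January).
287 ÷ 7 = 41 full weeks with remainder 0, so 41 more Sundays after the first → 42.

42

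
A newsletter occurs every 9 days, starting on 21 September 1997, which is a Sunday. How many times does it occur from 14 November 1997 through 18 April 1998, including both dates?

18

Occurrences land 9·i days after 21 September 1997 for i = 0, 1, 2, …
14 November 1997 is 54 days after the start; 54 ÷ 9 = 6 remainder 0. First occurrence in the window: #7 on 14 November 1997 (6×9 = 54 days in).
18 April 1998 is 209 days after the start; 209 ÷ 9 = 23 remainder 2. Last occurrence in the window: #24 on 16 April 1998.
Occurrences #7 through #24: 18 in total.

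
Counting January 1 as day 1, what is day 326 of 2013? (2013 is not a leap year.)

January has 31 days (326 − 31 = 295 remain).
February has 28 days (295 − 28 = 267 remain).
March has 31 days (267 − 31 = 236 remain).
April has 30 days (236 − 30 = 206 remain).
May has 31 days (206 − 31 = 175 remain).
June has 30 days (175 − 30 = 145 remain).
July has 31 days (145 − 31 = 114 remain).
August has 31 days (114 − 31 = 83 remain).
September has 30 days (83 − 30 = 53 remain).
October has 31 days (53 − 31 = 22 remain).
22 into November → November 22.

November 22, 2013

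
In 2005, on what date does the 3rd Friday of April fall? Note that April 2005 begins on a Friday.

April 2005 begins on a Friday, so the first Friday is April 1.
The 3rd Friday is 2 weeks later: 1 + 14 = 15.

2005-04-15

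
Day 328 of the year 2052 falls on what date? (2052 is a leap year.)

January has 31 days (328 − 31 = 297 remain).
February has 29 days (297 − 29 = 268 remain).
March has 31 days (268 − 31 = 237 remain).
April has 30 days (237 − 30 = 207 remain).
May has 31 days (207 − 31 = 176 remain).
June has 30 days (176 − 30 = 146 remain).
July has 31 days (146 − 31 = 115 remain).
August has 31 days (115 − 31 = 84 remain).
September has 30 days (84 − 30 = 54 remain).
October has 31 days (54 − 31 = 23 remain).
23 into November → November 23.

23 November 2052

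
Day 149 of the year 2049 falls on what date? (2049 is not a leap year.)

January has 31 days (149 − 31 = 118 remain).
February has 28 days (118 − 28 = 90 remain).
March has 31 days (90 − 31 = 59 remain).
April has 30 days (59 − 30 = 29 remain).
29 into May → May 29.

May 29, 2049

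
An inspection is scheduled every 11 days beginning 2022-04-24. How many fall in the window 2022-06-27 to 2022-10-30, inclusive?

Occurrences land 11·i days after 2022-04-24 for i = 0, 1, 2, …
2022-06-27 is 64 days after the start; 64 ÷ 11 = 5 remainder 9; since the remainder is 9, round up to i = 6. First occurrence in the window: #7 on 2022-06-29 (6×11 = 66 days in).
2022-10-30 is 189 days after the start; 189 ÷ 11 = 17 remainder 2. Last occurrence in the window: #18 on 2022-10-28.
Occurrences #7 through #18: 12 in total.

12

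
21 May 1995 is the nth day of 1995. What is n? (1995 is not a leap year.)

Days in months before May: 31 + 28 + 31 + 30 = 120.
Plus 21 days into May → day 141.

141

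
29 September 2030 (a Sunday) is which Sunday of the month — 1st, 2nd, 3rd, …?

Day 29 falls in week ⌈29/7⌉ of the month.
Days 1–7 hold the 1st Sunday, 8–14 the 2nd, 15–21 the 3rd, 22–28 the 4th, 29–31 the 5th.
29 is in the range for the 5th.

5th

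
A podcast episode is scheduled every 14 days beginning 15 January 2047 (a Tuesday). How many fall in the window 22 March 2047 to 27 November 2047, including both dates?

18

Occurrences land 14·i days after 15 January 2047 for i = 0, 1, 2, …
22 March 2047 is 66 days after the start; 66 ÷ 14 = 4 remainder 10; since the remainder is 10, round up to i = 5. First occurrence in the window: #6 on 26 March 2047 (5×14 = 70 days in).
27 November 2047 is 316 days after the start; 316 ÷ 14 = 22 remainder 8. Last occurrence in the window: #23 on 19 November 2047.
Occurrences #6 through #23: 18 in total.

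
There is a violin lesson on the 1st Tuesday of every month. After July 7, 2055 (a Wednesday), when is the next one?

July 2055 starts on a Thursday, so its 1st Tuesday is July 6, 2055 (5 days in).
That is not after July 7, 2055, so look at August 2055.
August 2055 starts on a Sunday, so its 1st Tuesday is August 3, 2055 (2 days in).

August 3, 2055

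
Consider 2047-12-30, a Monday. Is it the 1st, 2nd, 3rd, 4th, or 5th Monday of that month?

Day 30 falls in week ⌈30/7⌉ of the month.
Days 1–7 hold the 1st Monday, 8–14 the 2nd, 15–21 the 3rd, 22–28 the 4th, 29–31 the 5th.
30 is in the range for the 5th.

5th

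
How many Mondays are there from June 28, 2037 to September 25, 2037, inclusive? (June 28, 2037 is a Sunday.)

13

June 28, 2037 is a Sunday; the first Monday on or after it is June 29, 2037 (1 day later).
From June 29, 2037 to September 25, 2037: 1 + 31 + 31 + 25 = 88 days (rest of June, July, August, September).
88 ÷ 7 = 12 full weeks with remainder 4, so 12 more Mondays after the first → 13.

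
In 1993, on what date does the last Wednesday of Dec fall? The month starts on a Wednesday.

Dec 29, 1993

Dec 1993 begins on a Wednesday, so the first Wednesday is Dec 1.
Dec 1993 has 31 days. Adding weeks: 1, 8, 15, 22, 29 — the last one ≤ 31 is the 29th.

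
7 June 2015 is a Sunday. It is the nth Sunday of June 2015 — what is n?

1st

Day 7 falls in week ⌈7/7⌉ of the month.
Days 1–7 hold the 1st Sunday, 8–14 the 2nd, 15–21 the 3rd, 22–28 the 4th, 29–31 the 5th.
7 is in the range for the 1st.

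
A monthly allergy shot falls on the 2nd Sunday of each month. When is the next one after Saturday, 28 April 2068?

April 2068 starts on a Sunday; its first Sunday is the 1st, so the 2nd Sunday is the 8th — 8 April 2068.
That is not after 28 April 2068, so look at May 2068.
May 2068 starts on a Tuesday; its first Sunday is the 6th, so the 2nd Sunday is the 13th — 13 May 2068.

13 May 2068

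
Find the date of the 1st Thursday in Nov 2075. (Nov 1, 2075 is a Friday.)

Nov 2075 begins on a Friday, so the first Thursday is Nov 7 (6 days later).

Nov 7, 2075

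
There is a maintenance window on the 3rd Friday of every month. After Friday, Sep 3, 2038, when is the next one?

Sep 2038 starts on a Wednesday; its first Friday is the 3rd, so the 3rd Friday is the 17th — Sep 17, 2038.
Sep 17, 2038 is after Sep 3, 2038, so that is the next one.

Sep 17, 2038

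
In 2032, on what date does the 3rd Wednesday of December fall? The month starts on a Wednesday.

December 2032 begins on a Wednesday, so the first Wednesday is December 1.
The 3rd Wednesday is 2 weeks later: 1 + 14 = 15.

December 15, 2032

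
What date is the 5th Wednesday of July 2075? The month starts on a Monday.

July 2075 begins on a Monday, so the first Wednesday is July 3 (2 days later).
The 5th Wednesday is 4 weeks later: 3 + 28 = 31.

July 31, 2075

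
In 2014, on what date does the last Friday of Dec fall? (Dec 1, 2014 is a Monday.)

Dec 2014 begins on a Monday, so the first Friday is Dec 5 (4 days later).
Dec 2014 has 31 days. Adding weeks: 5, 12, 19, 26 — the last one ≤ 31 is the 26th.

Dec 26, 2014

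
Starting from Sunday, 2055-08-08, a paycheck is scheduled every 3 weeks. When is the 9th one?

2056-01-23

The 9th occurrence is 8 intervals after the first: 8 × 21 = 168 days after 2055-08-08.
August has 31 days — 23 days to the end of August leaves 145.
September has 30 days (115 left).
October has 31 days (84 left).
November has 30 days (54 left).
December has 31 days (23 left).
23 days into January → 2056-01-23.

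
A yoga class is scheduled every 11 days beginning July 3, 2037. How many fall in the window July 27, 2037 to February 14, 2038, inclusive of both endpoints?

Occurrences land 11·i days after July 3, 2037 for i = 0, 1, 2, …
July 27, 2037 is 24 days after the start; 24 ÷ 11 = 2 remainder 2; since the remainder is 2, round up to i = 3. First occurrence in the window: #4 on August 5, 2037 (3×11 = 33 days in).
February 14, 2038 is 226 days after the start; 226 ÷ 11 = 20 remainder 6. Last occurrence in the window: #21 on February 8, 2038.
Occurrences #4 through #21: 18 in total.

18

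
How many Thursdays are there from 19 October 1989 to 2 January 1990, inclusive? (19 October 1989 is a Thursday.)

19 October 1989 is a Thursday; the first Thursday on or after it is 19 October 1989.
From 19 October 1989 to 2 January 1990: 12 + 30 + 31 + 2 = 75 days (rest of October, November, December, January).
75 ÷ 7 = 10 full weeks with remainder 5, so 10 more Thursdays after the first → 11.

11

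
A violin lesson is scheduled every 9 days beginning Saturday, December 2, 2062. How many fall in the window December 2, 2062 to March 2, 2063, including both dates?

Occurrences land 9·i days after December 2, 2062 for i = 0, 1, 2, …
The window opens on the start date, so the first occurrence inside is #1 on December 2, 2062.
March 2, 2063 is 90 days after the start; 90 ÷ 9 = 10 remainder 0. Last occurrence in the window: #11 on March 2, 2063.
Occurrences #1 through #11: 11 in total.

11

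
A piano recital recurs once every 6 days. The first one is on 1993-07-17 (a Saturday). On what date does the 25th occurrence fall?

1993-12-08

The 25th occurrence is 24 intervals after the first: 24 × 6 = 144 days after 1993-07-17.
July has 31 days — 14 days to the end of July leaves 130.
August has 31 days (99 left).
September has 30 days (69 left).
October has 31 days (38 left).
November has 30 days (8 left).
8 days into December → 1993-12-08.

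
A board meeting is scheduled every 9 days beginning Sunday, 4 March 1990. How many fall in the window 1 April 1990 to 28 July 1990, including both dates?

13

Occurrences land 9·i days after 4 March 1990 for i = 0, 1, 2, …
1 April 1990 is 28 days after the start; 28 ÷ 9 = 3 remainder 1; since the remainder is 1, round up to i = 4. First occurrence in the window: #5 on 9 April 1990 (4×9 = 36 days in).
28 July 1990 is 146 days after the start; 146 ÷ 9 = 16 remainder 2. Last occurrence in the window: #17 on 26 July 1990.
Occurrences #5 through #17: 13 in total.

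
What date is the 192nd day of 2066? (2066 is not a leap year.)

January has 31 days (192 − 31 = 161 remain).
February has 28 days (161 − 28 = 133 remain).
March has 31 days (133 − 31 = 102 remain).
April has 30 days (102 − 30 = 72 remain).
May has 31 days (72 − 31 = 41 remain).
June has 30 days (41 − 30 = 11 remain).
11 into July → July 11.

July 11, 2066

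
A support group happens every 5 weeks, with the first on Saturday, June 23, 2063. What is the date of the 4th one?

The 4th occurrence is 3 intervals after the first: 3 × 35 = 105 days after June 23, 2063.
June has 30 days — 7 days to the end of June leaves 98.
July has 31 days (67 left).
August has 31 days (36 left).
September has 30 days (6 left).
6 days into October → October 6, 2063.

October 6, 2063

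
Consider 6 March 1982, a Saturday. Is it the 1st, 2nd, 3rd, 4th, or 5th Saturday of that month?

1st

Day 6 falls in week ⌈6/7⌉ of the month.
Days 1–7 hold the 1st Saturday, 8–14 the 2nd, 15–21 the 3rd, 22–28 the 4th, 29–31 the 5th.
6 is in the range for the 1st.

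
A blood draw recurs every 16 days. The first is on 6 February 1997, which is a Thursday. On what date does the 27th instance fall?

29 March 1998

The 27th occurrence is 26 intervals after the first: 26 × 16 = 416 days after 6 February 1997.
February has 28 days — 22 days to the end of February leaves 394.
March has 31 days (363 left).
April has 30 days (333 left).
May has 31 days (302 left).
June has 30 days (272 left).
July has 31 days (241 left).
August has 31 days (210 left).
September has 30 days (180 left).
October has 31 days (149 left).
November has 30 days (119 left).
December has 31 days (88 left).
January has 31 days (57 left).
February has 28 days (29 left).
29 days into March → 29 March 1998.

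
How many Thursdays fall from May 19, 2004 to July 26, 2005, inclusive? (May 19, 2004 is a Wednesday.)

62

May 19, 2004 is a Wednesday; the first Thursday on or after it is May 20, 2004 (1 day later).
From May 20, 2004 to July 26, 2005: 225 + 207 = 432 days (rest of 2004, to July 26, 2005 in 2005).
432 ÷ 7 = 61 full weeks with remainder 5, so 61 more Thursdays after the first → 62.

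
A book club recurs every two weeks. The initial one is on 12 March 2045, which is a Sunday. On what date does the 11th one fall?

The 11th occurrence is 10 intervals after the first: 10 × 14 = 140 days after 12 March 2045.
March has 31 days — 19 days to the end of March leaves 121.
April has 30 days (91 left).
May has 31 days (60 left).
June has 30 days (30 left).
30 days into July → 30 July 2045.

30 July 2045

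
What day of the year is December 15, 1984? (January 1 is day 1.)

350

Days in months before December: 31 + 29 + 31 + 30 + 31 + 30 + 31 + 31 + 30 + 31 + 30 = 335.
Plus 15 days into December → day 350.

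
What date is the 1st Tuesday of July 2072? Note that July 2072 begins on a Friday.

July 5, 2072

July 2072 begins on a Friday, so the first Tuesday is July 5 (4 days later).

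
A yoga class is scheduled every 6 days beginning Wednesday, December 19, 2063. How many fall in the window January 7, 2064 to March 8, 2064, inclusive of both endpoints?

10

Occurrences land 6·i days after December 19, 2063 for i = 0, 1, 2, …
January 7, 2064 is 19 days after the start; 19 ÷ 6 = 3 remainder 1; since the remainder is 1, round up to i = 4. First occurrence in the window: #5 on January 12, 2064 (4×6 = 24 days in).
March 8, 2064 is 80 days after the start; 80 ÷ 6 = 13 remainder 2. Last occurrence in the window: #14 on March 6, 2064.
Occurrences #5 through #14: 10 in total.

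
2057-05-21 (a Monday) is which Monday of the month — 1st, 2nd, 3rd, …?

3rd

Day 21 falls in week ⌈21/7⌉ of the month.
Days 1–7 hold the 1st Monday, 8–14 the 2nd, 15–21 the 3rd, 22–28 the 4th, 29–31 the 5th.
21 is in the range for the 3rd.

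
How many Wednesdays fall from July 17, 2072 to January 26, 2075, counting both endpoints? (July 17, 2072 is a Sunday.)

132

July 17, 2072 is a Sunday; the first Wednesday on or after it is July 20, 2072 (3 days later).
From July 20, 2072 to January 26, 2075: 164 + 365 + 365 + 26 = 920 days (rest of 2072, 2073, 2074, to January 26, 2075 in 2075).
920 ÷ 7 = 131 full weeks with remainder 3, so 131 more Wednesdays after the first → 132.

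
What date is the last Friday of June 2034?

2034-06-30

The first Friday of June 2034 is June 2.
June 2034 has 30 days. Adding weeks: 2, 9, 16, 23, 30 — the last one ≤ 30 is the 30th.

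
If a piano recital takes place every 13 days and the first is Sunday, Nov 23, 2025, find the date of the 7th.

Feb 9, 2026

The 7th occurrence is 6 intervals after the first: 6 × 13 = 78 days after Nov 23, 2025.
Nov has 30 days — 7 days to the end of Nov leaves 71.
Dec has 31 days (40 left).
Jan has 31 days (9 left).
9 days into Feb → Feb 9, 2026.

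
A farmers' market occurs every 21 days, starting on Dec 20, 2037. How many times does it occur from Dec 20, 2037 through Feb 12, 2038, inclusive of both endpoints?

Occurrences land 21·i days after Dec 20, 2037 for i = 0, 1, 2, …
The window opens on the start date, so the first occurrence inside is #1 on Dec 20, 2037.
Feb 12, 2038 is 54 days after the start; 54 ÷ 21 = 2 remainder 12. Last occurrence in the window: #3 on Jan 31, 2038.
Occurrences #1 through #3: 3 in total.

3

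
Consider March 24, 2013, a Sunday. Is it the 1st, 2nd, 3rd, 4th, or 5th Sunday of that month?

Day 24 falls in week ⌈24/7⌉ of the month.
Days 1–7 hold the 1st Sunday, 8–14 the 2nd, 15–21 the 3rd, 22–28 the 4th, 29–31 the 5th.
24 is in the range for the 4th.

4th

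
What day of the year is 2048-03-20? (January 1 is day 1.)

Days in months before March: 31 + 29 = 60.
Plus 20 days into March → day 80.

80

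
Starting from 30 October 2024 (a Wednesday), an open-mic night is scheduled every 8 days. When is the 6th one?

9 December 2024

The 6th occurrence is 5 intervals after the first: 5 × 8 = 40 days after 30 October 2024.
October has 31 days — 1 day to the end of October leaves 39.
November has 30 days (9 left).
9 days into December → 9 December 2024.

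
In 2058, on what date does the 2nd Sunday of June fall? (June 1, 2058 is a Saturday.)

9 June 2058

June 2058 begins on a Saturday, so the first Sunday is June 2 (1 day later).
The 2nd Sunday is 1 weeks later: 2 + 7 = 9.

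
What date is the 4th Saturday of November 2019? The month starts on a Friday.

November 2019 begins on a Friday, so the first Saturday is November 2 (1 day later).
The 4th Saturday is 3 weeks later: 2 + 21 = 23.

23 November 2019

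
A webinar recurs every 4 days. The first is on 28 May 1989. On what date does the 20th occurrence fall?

12 August 1989

The 20th occurrence is 19 intervals after the first: 19 × 4 = 76 days after 28 May 1989.
May has 31 days — 3 days to the end of May leaves 73.
June has 30 days (43 left).
July has 31 days (12 left).
12 days into August → 12 August 1989.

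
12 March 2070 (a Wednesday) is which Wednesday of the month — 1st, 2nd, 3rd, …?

2nd

Day 12 falls in week ⌈12/7⌉ of the month.
Days 1–7 hold the 1st Wednesday, 8–14 the 2nd, 15–21 the 3rd, 22–28 the 4th, 29–31 the 5th.
12 is in the range for the 2nd.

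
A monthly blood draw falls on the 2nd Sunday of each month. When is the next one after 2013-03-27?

2013-04-14

March 2013 starts on a Friday; its first Sunday is the 3rd, so the 2nd Sunday is the 10th — 2013-03-10.
That is not after 2013-03-27, so look at April 2013.
April 2013 starts on a Monday; its first Sunday is the 7th, so the 2nd Sunday is the 14th — 2013-04-14.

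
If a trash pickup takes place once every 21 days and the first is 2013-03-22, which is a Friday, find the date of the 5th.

The 5th occurrence is 4 intervals after the first: 4 × 21 = 84 days after 2013-03-22.
March has 31 days — 9 days to the end of March leaves 75.
April has 30 days (45 left).
May has 31 days (14 left).
14 days into June → 2013-06-14.

2013-06-14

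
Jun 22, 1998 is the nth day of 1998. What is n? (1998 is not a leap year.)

173

Days in months before Jun: 31 + 28 + 31 + 30 + 31 = 151.
Plus 22 days into Jun → day 173.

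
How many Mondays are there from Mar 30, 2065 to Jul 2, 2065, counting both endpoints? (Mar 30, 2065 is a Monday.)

Mar 30, 2065 is a Monday; the first Monday on or after it is Mar 30, 2065.
From Mar 30, 2065 to Jul 2, 2065: 1 + 30 + 31 + 30 + 2 = 94 days (rest of Mar, Apr, May, Jun, Jul).
94 ÷ 7 = 13 full weeks with remainder 3, so 13 more Mondays after the first → 14.

14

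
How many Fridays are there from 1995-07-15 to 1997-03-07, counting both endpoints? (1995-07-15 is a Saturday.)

86

1995-07-15 is a Saturday; the first Friday on or after it is 1995-07-21 (6 days later).
From 1995-07-21 to 1997-03-07: 163 + 366 + 66 = 595 days (rest of 1995, 1996, to 1997-03-07 in 1997).
595 ÷ 7 = 85 full weeks with remainder 0, so 85 more Fridays after the first → 86.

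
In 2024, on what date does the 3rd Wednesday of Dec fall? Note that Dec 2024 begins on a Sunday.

Dec 2024 begins on a Sunday, so the first Wednesday is Dec 4 (3 days later).
The 3rd Wednesday is 2 weeks later: 4 + 14 = 18.

Dec 18, 2024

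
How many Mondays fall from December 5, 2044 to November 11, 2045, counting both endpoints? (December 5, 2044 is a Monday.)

December 5, 2044 is a Monday; the first Monday on or after it is December 5, 2044.
From December 5, 2044 to November 11, 2045: 26 + 315 = 341 days (rest of 2044, to November 11, 2045 in 2045).
341 ÷ 7 = 48 full weeks with remainder 5, so 48 more Mondays after the first → 49.

49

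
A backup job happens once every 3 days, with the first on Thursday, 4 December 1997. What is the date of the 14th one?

The 14th occurrence is 13 intervals after the first: 13 × 3 = 39 days after 4 December 1997.
December has 31 days — 27 days to the end of December leaves 12.
12 days into January → 12 January 1998.

12 January 1998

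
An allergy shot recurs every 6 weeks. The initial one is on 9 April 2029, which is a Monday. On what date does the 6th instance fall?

5 November 2029

The 6th occurrence is 5 intervals after the first: 5 × 42 = 210 days after 9 April 2029.
April has 30 days — 21 days to the end of April leaves 189.
May has 31 days (158 left).
June has 30 days (128 left).
July has 31 days (97 left).
August has 31 days (66 left).
September has 30 days (36 left).
October has 31 days (5 left).
5 days into November → 5 November 2029.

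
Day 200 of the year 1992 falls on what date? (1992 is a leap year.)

1992-07-18

January has 31 days (200 − 31 = 169 remain).
February has 29 days (169 − 29 = 140 remain).
March has 31 days (140 − 31 = 109 remain).
April has 30 days (109 − 30 = 79 remain).
May has 31 days (79 − 31 = 48 remain).
June has 30 days (48 − 30 = 18 remain).
18 into July → July 18.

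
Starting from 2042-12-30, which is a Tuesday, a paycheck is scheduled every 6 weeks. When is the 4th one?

2043-05-05

The 4th occurrence is 3 intervals after the first: 3 × 42 = 126 days after 2042-12-30.
December has 31 days — 1 day to the end of December leaves 125.
January has 31 days (94 left).
February has 28 days (66 left).
March has 31 days (35 left).
April has 30 days (5 left).
5 days into May → 2043-05-05.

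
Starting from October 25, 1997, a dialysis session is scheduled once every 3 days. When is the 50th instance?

March 21, 1998

The 50th occurrence is 49 intervals after the first: 49 × 3 = 147 days after October 25, 1997.
October has 31 days — 6 days to the end of October leaves 141.
November has 30 days (111 left).
December has 31 days (80 left).
January has 31 days (49 left).
February has 28 days (21 left).
21 days into March → March 21, 1998.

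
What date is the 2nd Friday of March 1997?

14 March 1997

March 1997 begins on a Saturday, so the first Friday is March 7 (6 days later).
The 2nd Friday is 1 weeks later: 7 + 7 = 14.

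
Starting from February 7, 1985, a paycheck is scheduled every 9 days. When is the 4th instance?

March 6, 1985

The 4th occurrence is 3 intervals after the first: 3 × 9 = 27 days after February 7, 1985.
February has 28 days — 21 days to the end of February leaves 6.
6 days into March → March 6, 1985.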